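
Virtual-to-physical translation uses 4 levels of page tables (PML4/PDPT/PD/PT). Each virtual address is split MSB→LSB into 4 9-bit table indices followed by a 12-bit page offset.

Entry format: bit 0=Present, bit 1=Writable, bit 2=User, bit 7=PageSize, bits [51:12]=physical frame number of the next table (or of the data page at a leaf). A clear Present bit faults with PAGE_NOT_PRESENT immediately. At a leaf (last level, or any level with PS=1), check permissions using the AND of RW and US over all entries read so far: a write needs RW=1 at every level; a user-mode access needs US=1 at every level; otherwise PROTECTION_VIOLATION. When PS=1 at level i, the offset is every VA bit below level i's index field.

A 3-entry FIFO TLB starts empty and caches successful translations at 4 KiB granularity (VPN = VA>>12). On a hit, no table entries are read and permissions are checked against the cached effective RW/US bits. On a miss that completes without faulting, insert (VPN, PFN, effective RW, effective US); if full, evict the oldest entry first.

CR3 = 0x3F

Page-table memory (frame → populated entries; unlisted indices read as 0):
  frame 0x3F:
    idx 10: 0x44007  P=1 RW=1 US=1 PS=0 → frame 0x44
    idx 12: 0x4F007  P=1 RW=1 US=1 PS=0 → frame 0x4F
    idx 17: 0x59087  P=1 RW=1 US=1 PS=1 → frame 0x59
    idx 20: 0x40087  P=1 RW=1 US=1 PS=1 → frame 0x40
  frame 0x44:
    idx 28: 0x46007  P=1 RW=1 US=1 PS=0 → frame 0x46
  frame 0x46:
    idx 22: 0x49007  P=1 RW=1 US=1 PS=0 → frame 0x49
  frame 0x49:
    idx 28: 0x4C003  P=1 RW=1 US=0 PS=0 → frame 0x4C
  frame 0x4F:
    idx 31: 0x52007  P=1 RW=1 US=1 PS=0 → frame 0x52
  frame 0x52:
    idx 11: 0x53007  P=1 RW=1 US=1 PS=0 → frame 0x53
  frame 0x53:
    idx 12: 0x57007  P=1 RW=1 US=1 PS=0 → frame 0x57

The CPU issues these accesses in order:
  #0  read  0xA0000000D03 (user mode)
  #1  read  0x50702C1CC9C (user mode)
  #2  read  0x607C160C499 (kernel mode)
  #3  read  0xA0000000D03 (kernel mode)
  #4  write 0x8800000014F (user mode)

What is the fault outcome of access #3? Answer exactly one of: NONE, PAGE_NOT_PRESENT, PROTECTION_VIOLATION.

Trace:
#0 VA=0xA0000000D03 (r,user):
  L0 @0x3F[20] → 0x40087  P=1,RW=1,US=1,PS=1
  ⇒ phys 0x40D03 (huge @L0)  [1 reads]
#1 VA=0x50702C1CC9C (r,user):
  L0 @0x3F[10] → 0x44007  P=1,RW=1,US=1,PS=0
  L1 @0x44[28] → 0x46007  P=1,RW=1,US=1,PS=0
  L2 @0x46[22] → 0x49007  P=1,RW=1,US=1,PS=0
  L3 @0x49[28] → 0x4C003  P=1,RW=1,US=0,PS=0
  → PROTECTION_VIOLATION  (4 entries read)
#2 VA=0x607C160C499 (r,kernel):
  L0 @0x3F[12] → 0x4F007  P=1,RW=1,US=1,PS=0
  L1 @0x4F[31] → 0x52007  P=1,RW=1,US=1,PS=0
  L2 @0x52[11] → 0x53007  P=1,RW=1,US=1,PS=0
  L3 @0x53[12] → 0x57007  P=1,RW=1,US=1,PS=0
  ⇒ phys 0x57499  [4 reads]
#3 VA=0xA0000000D03 (r,kernel):
  TLB hit vpn=0xA0000000 → PA=0x40D03
#4 VA=0x8800000014F (w,user):
  L0 @0x3F[17] → 0x59087  P=1,RW=1,US=1,PS=1
  ⇒ phys 0x5914F (huge @L0)  [1 reads]

Access #3 fault: NONE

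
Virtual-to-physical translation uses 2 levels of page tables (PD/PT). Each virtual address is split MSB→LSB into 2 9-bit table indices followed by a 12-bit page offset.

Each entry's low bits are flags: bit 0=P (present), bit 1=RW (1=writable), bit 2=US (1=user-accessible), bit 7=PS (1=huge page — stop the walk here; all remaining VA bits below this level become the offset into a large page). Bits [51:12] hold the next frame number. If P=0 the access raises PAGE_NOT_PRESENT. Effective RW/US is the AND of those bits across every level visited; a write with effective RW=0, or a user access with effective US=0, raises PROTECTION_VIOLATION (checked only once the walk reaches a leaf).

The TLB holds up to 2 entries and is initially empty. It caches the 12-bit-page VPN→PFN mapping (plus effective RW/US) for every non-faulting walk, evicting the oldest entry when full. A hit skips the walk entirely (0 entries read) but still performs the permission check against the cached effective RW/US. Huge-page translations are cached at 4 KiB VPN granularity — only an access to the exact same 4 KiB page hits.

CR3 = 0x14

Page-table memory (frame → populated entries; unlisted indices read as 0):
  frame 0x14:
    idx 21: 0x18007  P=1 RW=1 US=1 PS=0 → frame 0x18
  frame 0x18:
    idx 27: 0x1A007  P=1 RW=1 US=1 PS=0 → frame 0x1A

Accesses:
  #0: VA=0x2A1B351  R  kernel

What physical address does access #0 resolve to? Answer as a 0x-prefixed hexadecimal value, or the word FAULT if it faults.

Per-access translation:
#0 VA=0x2A1B351 (r,kernel):
  L0: frame=0x14 idx=21 entry=0x18007 [P=1 RW=1 US=1 PS=0]
  L1: frame=0x18 idx=27 entry=0x1A007 [P=1 RW=1 US=1 PS=0]
  ✓ 0x1A351  — 2 lookups

Access #0 PA: 0x1A351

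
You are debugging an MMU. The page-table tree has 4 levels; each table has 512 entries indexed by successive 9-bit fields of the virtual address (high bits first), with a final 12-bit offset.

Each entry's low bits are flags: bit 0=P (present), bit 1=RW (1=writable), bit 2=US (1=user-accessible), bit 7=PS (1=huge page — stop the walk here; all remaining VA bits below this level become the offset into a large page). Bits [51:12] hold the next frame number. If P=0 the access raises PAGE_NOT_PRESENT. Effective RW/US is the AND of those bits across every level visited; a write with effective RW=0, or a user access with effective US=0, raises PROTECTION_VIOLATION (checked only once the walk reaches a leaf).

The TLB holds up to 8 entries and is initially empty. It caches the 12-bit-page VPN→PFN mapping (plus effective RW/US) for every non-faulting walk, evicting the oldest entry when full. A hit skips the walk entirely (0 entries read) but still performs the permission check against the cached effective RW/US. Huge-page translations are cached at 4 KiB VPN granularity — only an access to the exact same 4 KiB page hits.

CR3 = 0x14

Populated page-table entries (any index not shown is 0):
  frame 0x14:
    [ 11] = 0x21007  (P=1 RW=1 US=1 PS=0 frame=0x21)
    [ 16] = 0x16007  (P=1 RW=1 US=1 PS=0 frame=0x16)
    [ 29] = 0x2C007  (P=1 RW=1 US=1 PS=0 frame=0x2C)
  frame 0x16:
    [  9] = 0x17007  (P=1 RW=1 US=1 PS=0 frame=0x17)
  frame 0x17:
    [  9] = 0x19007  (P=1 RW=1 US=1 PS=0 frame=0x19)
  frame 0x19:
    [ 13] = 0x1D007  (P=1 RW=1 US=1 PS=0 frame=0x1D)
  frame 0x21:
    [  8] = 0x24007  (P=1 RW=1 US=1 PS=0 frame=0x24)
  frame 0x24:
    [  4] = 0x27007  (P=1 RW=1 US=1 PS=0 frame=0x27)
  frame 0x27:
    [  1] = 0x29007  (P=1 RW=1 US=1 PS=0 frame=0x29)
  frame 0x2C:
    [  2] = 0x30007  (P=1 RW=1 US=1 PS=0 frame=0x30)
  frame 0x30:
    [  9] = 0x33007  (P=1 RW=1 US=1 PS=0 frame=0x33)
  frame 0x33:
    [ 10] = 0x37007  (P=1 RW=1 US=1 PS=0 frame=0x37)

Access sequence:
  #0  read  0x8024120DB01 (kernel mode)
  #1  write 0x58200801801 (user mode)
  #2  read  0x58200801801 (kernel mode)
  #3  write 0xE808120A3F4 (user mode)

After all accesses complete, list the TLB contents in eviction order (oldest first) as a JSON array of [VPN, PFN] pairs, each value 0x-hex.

Trace:
#0 VA=0x8024120DB01 (r,kernel):
  [0] read 0x14 idx=16: raw=0x16007 flags P=1 W=1 U=1 S=0
  [1] read 0x16 idx=9: raw=0x17007 flags P=1 W=1 U=1 S=0
  [2] read 0x17 idx=9: raw=0x19007 flags P=1 W=1 U=1 S=0
  [3] read 0x19 idx=13: raw=0x1D007 flags P=1 W=1 U=1 S=0
  ⇒ phys 0x1DB01  [4 reads]
#1 VA=0x58200801801 (w,user):
  [0] read 0x14 idx=11: raw=0x21007 flags P=1 W=1 U=1 S=0
  [1] read 0x21 idx=8: raw=0x24007 flags P=1 W=1 U=1 S=0
  [2] read 0x24 idx=4: raw=0x27007 flags P=1 W=1 U=1 S=0
  [3] read 0x27 idx=1: raw=0x29007 flags P=1 W=1 U=1 S=0
  ⇒ phys 0x29801  [4 reads]
#2 VA=0x58200801801 (r,kernel):
  TLB hit vpn=0x58200801 → PA=0x29801
#3 VA=0xE808120A3F4 (w,user):
  [0] read 0x14 idx=29: raw=0x2C007 flags P=1 W=1 U=1 S=0
  [1] read 0x2C idx=2: raw=0x30007 flags P=1 W=1 U=1 S=0
  [2] read 0x30 idx=9: raw=0x33007 flags P=1 W=1 U=1 S=0
  [3] read 0x33 idx=10: raw=0x37007 flags P=1 W=1 U=1 S=0
  ⇒ phys 0x373F4  [4 reads]

TLB: [["0x8024120D", "0x1D"], ["0x58200801", "0x29"], ["0xE808120A", "0x37"]]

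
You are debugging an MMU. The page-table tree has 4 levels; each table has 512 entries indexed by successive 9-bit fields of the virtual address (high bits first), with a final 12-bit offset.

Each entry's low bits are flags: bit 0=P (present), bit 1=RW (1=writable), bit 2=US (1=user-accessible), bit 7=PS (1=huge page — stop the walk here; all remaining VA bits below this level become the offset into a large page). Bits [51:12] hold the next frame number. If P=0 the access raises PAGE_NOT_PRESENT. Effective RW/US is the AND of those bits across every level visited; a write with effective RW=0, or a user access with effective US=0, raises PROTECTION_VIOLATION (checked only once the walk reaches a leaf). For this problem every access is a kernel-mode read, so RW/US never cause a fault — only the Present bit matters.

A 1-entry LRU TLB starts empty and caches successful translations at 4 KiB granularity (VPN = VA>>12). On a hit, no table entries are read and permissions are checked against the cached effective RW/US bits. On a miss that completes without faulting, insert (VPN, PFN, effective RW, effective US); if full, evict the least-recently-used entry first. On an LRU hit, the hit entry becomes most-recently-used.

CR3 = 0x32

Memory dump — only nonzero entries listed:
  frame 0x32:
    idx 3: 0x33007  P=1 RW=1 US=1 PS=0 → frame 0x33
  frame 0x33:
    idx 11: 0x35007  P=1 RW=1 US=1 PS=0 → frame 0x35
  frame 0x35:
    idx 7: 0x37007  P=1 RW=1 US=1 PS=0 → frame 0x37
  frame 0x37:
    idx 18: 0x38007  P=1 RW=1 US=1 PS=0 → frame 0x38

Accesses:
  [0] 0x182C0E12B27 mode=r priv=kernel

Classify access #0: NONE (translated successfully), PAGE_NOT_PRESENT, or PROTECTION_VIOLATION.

Trace:
#0 VA=0x182C0E12B27 (r,kernel):
  L0: frame=0x32 idx=3 entry=0x33007 [P=1 RW=1 US=1 PS=0]
  L1: frame=0x33 idx=11 entry=0x35007 [P=1 RW=1 US=1 PS=0]
  L2: frame=0x35 idx=7 entry=0x37007 [P=1 RW=1 US=1 PS=0]
  L3: frame=0x37 idx=18 entry=0x38007 [P=1 RW=1 US=1 PS=0]
  → PA=0x38B27  (4 entries read)

Access #0 fault: NONE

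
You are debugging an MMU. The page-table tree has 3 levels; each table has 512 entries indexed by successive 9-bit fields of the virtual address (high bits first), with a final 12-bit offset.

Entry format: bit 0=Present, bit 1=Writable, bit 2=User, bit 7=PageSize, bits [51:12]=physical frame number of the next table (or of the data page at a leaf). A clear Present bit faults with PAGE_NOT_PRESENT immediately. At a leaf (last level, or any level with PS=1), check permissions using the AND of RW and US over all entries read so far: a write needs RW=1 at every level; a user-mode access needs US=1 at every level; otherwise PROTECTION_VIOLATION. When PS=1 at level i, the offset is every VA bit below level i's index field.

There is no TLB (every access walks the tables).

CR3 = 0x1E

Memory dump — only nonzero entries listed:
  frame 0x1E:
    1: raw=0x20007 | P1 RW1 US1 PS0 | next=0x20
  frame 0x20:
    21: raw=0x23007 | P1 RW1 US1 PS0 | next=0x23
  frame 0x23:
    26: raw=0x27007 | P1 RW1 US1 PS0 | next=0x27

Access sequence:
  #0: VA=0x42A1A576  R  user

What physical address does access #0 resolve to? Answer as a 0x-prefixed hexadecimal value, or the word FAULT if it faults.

Trace:
#0 VA=0x42A1A576 (r,user):
  L0 @0x1E[1] → 0x20007  P=1,RW=1,US=1,PS=0
  L1 @0x20[21] → 0x23007  P=1,RW=1,US=1,PS=0
  L2 @0x23[26] → 0x27007  P=1,RW=1,US=1,PS=0
  ⇒ phys 0x27576  [3 reads]

Access #0 PA: 0x27576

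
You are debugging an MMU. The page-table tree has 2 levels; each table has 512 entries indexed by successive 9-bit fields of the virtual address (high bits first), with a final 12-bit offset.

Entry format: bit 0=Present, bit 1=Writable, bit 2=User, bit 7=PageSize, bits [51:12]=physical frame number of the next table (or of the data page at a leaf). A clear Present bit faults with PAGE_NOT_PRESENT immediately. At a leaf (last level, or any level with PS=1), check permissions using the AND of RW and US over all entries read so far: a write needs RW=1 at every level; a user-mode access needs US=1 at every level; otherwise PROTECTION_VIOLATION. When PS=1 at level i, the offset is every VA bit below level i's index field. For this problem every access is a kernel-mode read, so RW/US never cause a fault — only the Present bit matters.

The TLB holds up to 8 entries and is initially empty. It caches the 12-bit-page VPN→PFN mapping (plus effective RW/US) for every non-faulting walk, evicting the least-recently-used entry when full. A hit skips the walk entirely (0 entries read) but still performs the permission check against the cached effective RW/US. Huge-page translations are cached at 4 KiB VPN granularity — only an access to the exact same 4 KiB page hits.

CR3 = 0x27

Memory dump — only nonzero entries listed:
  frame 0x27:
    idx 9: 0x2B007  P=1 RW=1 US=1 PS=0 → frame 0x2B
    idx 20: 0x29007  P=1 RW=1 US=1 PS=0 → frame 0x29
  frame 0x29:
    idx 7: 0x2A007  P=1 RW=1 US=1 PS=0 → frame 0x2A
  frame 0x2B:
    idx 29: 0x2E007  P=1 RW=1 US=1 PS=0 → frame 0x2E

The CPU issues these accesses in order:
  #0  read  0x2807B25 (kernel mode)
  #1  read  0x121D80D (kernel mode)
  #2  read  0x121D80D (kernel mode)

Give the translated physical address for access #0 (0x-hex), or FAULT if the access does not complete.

Trace:
#0 VA=0x2807B25 (r,kernel):
  L0 @0x27[20] → 0x29007  P=1,RW=1,US=1,PS=0
  L1 @0x29[7] → 0x2A007  P=1,RW=1,US=1,PS=0
  ⇒ phys 0x2AB25  [2 reads]
#1 VA=0x121D80D (r,kernel):
  L0 @0x27[9] → 0x2B007  P=1,RW=1,US=1,PS=0
  L1 @0x2B[29] → 0x2E007  P=1,RW=1,US=1,PS=0
  ⇒ phys 0x2E80D  [2 reads]
#2 VA=0x121D80D (r,kernel):
  TLB hit vpn=0x121D → PA=0x2E80D

Access #0 PA: 0x2AB25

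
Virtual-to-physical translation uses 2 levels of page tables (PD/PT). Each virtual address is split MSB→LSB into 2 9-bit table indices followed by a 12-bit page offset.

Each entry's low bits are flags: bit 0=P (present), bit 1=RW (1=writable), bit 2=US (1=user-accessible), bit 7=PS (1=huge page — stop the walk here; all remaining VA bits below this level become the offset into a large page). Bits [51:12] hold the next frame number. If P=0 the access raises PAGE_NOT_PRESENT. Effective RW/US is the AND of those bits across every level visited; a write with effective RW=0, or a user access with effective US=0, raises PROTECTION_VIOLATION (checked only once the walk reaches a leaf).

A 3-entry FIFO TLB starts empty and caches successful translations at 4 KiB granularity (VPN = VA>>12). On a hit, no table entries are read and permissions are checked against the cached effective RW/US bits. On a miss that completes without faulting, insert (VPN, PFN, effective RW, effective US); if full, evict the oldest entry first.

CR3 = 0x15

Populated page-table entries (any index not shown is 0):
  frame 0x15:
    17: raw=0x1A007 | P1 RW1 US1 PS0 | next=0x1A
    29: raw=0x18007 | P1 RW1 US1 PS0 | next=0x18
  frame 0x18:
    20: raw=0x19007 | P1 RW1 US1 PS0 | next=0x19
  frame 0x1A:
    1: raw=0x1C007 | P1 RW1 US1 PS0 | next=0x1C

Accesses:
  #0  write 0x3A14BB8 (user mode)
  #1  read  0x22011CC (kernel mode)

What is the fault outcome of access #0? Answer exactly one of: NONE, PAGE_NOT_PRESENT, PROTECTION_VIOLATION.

Trace:
#0 VA=0x3A14BB8 (w,user):
  [0] read 0x15 idx=29: raw=0x18007 flags P=1 W=1 U=1 S=0
  [1] read 0x18 idx=20: raw=0x19007 flags P=1 W=1 U=1 S=0
  ⇒ phys 0x19BB8  [2 reads]
#1 VA=0x22011CC (r,kernel):
  [0] read 0x15 idx=17: raw=0x1A007 flags P=1 W=1 U=1 S=0
  [1] read 0x1A idx=1: raw=0x1C007 flags P=1 W=1 U=1 S=0
  ⇒ phys 0x1C1CC  [2 reads]

Access #0 fault: NONE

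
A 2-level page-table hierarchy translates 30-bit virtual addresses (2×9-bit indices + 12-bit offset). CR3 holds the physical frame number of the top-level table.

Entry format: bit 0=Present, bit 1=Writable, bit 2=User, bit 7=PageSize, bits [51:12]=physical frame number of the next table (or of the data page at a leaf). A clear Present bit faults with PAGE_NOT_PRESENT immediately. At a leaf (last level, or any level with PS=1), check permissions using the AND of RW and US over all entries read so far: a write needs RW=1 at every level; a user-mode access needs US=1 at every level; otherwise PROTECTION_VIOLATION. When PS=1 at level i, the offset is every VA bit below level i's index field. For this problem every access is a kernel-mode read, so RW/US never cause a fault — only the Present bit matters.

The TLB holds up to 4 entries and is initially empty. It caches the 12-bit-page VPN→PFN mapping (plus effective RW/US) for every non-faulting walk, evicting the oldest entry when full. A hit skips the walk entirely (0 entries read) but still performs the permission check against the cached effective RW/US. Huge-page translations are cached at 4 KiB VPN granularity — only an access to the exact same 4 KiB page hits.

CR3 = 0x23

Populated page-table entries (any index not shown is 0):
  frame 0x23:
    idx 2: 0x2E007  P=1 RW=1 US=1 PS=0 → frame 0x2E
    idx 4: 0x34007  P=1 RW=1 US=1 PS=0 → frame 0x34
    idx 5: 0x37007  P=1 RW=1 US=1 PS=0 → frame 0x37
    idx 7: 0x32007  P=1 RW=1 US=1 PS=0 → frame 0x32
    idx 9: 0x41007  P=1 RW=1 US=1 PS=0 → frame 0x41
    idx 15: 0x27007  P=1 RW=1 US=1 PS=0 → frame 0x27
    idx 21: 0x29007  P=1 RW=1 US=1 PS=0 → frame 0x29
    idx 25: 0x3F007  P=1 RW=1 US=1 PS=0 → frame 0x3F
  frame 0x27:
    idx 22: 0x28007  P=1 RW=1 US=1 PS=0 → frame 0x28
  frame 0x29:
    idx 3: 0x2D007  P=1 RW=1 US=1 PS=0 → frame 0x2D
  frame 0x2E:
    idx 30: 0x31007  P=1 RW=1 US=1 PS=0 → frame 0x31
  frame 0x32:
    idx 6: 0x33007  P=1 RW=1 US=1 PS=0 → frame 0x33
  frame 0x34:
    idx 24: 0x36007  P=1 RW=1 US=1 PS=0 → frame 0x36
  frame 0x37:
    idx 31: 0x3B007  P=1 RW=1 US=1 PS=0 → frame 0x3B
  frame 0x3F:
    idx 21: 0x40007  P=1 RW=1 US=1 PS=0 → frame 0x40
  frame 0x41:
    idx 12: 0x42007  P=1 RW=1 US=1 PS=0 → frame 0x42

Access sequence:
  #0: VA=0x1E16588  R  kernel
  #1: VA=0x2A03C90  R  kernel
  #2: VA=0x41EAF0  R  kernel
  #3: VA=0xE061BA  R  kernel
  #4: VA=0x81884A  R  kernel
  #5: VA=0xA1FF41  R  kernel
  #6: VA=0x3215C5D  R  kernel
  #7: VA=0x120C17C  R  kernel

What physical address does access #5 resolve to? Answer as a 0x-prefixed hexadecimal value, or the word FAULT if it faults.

Trace:
#0 VA=0x1E16588 (r,kernel):
  L0 @0x23[15] → 0x27007  P=1,RW=1,US=1,PS=0
  L1 @0x27[22] → 0x28007  P=1,RW=1,US=1,PS=0
  ⇒ phys 0x28588  [2 reads]
#1 VA=0x2A03C90 (r,kernel):
  L0 @0x23[21] → 0x29007  P=1,RW=1,US=1,PS=0
  L1 @0x29[3] → 0x2D007  P=1,RW=1,US=1,PS=0
  ⇒ phys 0x2DC90  [2 reads]
#2 VA=0x41EAF0 (r,kernel):
  L0 @0x23[2] → 0x2E007  P=1,RW=1,US=1,PS=0
  L1 @0x2E[30] → 0x31007  P=1,RW=1,US=1,PS=0
  ⇒ phys 0x31AF0  [2 reads]
#3 VA=0xE061BA (r,kernel):
  L0 @0x23[7] → 0x32007  P=1,RW=1,US=1,PS=0
  L1 @0x32[6] → 0x33007  P=1,RW=1,US=1,PS=0
  ⇒ phys 0x331BA  [2 reads]
#4 VA=0x81884A (r,kernel):
  L0 @0x23[4] → 0x34007  P=1,RW=1,US=1,PS=0
  L1 @0x34[24] → 0x36007  P=1,RW=1,US=1,PS=0
  ⇒ phys 0x3684A  [2 reads]
#5 VA=0xA1FF41 (r,kernel):
  L0 @0x23[5] → 0x37007  P=1,RW=1,US=1,PS=0
  L1 @0x37[31] → 0x3B007  P=1,RW=1,US=1,PS=0
  ⇒ phys 0x3BF41  [2 reads]
#6 VA=0x3215C5D (r,kernel):
  L0 @0x23[25] → 0x3F007  P=1,RW=1,US=1,PS=0
  L1 @0x3F[21] → 0x40007  P=1,RW=1,US=1,PS=0
  ⇒ phys 0x40C5D  [2 reads]
#7 VA=0x120C17C (r,kernel):
  L0 @0x23[9] → 0x41007  P=1,RW=1,US=1,PS=0
  L1 @0x41[12] → 0x42007  P=1,RW=1,US=1,PS=0
  ⇒ phys 0x4217C  [2 reads]

Access #5 PA: 0x3BF41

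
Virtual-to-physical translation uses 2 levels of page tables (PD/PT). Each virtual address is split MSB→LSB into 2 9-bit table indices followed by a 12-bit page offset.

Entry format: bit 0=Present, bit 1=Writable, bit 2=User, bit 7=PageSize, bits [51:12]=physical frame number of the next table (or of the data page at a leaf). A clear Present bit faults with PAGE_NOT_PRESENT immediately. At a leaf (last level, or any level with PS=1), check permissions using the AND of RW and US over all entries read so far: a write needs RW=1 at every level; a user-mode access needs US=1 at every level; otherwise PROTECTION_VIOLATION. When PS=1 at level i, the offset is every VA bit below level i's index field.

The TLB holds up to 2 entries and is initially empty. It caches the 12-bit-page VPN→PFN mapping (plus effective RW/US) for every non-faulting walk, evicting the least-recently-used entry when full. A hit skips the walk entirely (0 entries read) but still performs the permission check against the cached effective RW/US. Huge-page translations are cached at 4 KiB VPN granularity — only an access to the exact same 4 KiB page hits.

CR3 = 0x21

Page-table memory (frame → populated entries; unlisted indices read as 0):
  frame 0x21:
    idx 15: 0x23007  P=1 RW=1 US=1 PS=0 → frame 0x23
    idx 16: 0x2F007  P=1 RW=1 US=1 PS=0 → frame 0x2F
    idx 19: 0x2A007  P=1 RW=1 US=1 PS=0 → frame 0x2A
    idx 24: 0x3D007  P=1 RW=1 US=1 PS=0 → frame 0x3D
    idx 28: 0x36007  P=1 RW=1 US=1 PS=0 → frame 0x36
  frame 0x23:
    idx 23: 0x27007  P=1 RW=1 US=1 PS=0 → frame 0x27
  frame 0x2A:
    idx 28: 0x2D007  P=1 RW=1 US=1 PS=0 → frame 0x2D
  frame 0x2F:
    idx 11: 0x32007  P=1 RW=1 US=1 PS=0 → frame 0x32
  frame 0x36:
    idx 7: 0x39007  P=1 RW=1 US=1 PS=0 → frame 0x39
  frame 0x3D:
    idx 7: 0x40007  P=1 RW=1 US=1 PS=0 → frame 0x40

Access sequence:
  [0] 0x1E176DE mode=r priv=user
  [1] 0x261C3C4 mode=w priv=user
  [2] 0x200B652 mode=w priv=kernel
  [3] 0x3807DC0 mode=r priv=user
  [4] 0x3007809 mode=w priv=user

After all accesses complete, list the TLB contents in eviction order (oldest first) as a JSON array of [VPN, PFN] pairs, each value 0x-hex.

Per-access translation:
#0 VA=0x1E176DE (r,user):
  L0: frame=0x21 idx=15 entry=0x23007 [P=1 RW=1 US=1 PS=0]
  L1: frame=0x23 idx=23 entry=0x27007 [P=1 RW=1 US=1 PS=0]
  → PA=0x276DE  (2 entries read)
#1 VA=0x261C3C4 (w,user):
  L0: frame=0x21 idx=19 entry=0x2A007 [P=1 RW=1 US=1 PS=0]
  L1: frame=0x2A idx=28 entry=0x2D007 [P=1 RW=1 US=1 PS=0]
  → PA=0x2D3C4  (2 entries read)
#2 VA=0x200B652 (w,kernel):
  L0: frame=0x21 idx=16 entry=0x2F007 [P=1 RW=1 US=1 PS=0]
  L1: frame=0x2F idx=11 entry=0x32007 [P=1 RW=1 US=1 PS=0]
  → PA=0x32652  (2 entries read)
#3 VA=0x3807DC0 (r,user):
  L0: frame=0x21 idx=28 entry=0x36007 [P=1 RW=1 US=1 PS=0]
  L1: frame=0x36 idx=7 entry=0x39007 [P=1 RW=1 US=1 PS=0]
  → PA=0x39DC0  (2 entries read)
#4 VA=0x3007809 (w,user):
  L0: frame=0x21 idx=24 entry=0x3D007 [P=1 RW=1 US=1 PS=0]
  L1: frame=0x3D idx=7 entry=0x40007 [P=1 RW=1 US=1 PS=0]
  → PA=0x40809  (2 entries read)

TLB: [["0x3807", "0x39"], ["0x3007", "0x40"]]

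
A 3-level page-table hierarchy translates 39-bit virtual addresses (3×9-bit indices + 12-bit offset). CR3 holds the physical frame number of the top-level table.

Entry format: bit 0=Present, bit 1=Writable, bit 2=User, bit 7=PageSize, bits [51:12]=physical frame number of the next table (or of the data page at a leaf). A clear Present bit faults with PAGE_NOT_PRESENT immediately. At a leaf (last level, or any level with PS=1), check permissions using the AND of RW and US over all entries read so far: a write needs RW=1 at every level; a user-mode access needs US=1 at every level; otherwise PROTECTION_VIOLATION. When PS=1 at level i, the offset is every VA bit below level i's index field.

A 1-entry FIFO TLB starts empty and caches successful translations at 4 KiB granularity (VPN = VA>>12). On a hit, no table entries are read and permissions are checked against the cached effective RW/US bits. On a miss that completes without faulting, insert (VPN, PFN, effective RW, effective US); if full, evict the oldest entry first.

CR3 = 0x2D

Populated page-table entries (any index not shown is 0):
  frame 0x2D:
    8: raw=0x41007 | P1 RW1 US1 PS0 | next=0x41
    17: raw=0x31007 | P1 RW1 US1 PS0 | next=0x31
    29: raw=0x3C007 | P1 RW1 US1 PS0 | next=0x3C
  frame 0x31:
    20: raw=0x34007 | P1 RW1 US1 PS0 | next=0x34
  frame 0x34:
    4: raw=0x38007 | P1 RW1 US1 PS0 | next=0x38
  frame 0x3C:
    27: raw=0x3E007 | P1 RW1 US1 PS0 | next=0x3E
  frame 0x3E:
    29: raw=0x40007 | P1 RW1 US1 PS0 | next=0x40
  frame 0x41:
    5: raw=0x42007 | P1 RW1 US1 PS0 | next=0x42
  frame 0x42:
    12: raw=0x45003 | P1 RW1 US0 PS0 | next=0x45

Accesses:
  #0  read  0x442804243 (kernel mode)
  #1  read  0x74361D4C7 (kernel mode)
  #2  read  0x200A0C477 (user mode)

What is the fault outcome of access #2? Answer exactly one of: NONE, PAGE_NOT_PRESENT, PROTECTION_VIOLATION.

Per-access translation:
#0 VA=0x442804243 (r,kernel):
  L0: frame=0x2D idx=17 entry=0x31007 [P=1 RW=1 US=1 PS=0]
  L1: frame=0x31 idx=20 entry=0x34007 [P=1 RW=1 US=1 PS=0]
  L2: frame=0x34 idx=4 entry=0x38007 [P=1 RW=1 US=1 PS=0]
  → PA=0x38243  (3 entries read)
#1 VA=0x74361D4C7 (r,kernel):
  L0: frame=0x2D idx=29 entry=0x3C007 [P=1 RW=1 US=1 PS=0]
  L1: frame=0x3C idx=27 entry=0x3E007 [P=1 RW=1 US=1 PS=0]
  L2: frame=0x3E idx=29 entry=0x40007 [P=1 RW=1 US=1 PS=0]
  → PA=0x404C7  (3 entries read)
#2 VA=0x200A0C477 (r,user):
  L0: frame=0x2D idx=8 entry=0x41007 [P=1 RW=1 US=1 PS=0]
  L1: frame=0x41 idx=5 entry=0x42007 [P=1 RW=1 US=1 PS=0]
  L2: frame=0x42 idx=12 entry=0x45003 [P=1 RW=1 US=0 PS=0]
  → PROTECTION_VIOLATION  (3 entries read)

Access #2 fault: PROTECTION_VIOLATION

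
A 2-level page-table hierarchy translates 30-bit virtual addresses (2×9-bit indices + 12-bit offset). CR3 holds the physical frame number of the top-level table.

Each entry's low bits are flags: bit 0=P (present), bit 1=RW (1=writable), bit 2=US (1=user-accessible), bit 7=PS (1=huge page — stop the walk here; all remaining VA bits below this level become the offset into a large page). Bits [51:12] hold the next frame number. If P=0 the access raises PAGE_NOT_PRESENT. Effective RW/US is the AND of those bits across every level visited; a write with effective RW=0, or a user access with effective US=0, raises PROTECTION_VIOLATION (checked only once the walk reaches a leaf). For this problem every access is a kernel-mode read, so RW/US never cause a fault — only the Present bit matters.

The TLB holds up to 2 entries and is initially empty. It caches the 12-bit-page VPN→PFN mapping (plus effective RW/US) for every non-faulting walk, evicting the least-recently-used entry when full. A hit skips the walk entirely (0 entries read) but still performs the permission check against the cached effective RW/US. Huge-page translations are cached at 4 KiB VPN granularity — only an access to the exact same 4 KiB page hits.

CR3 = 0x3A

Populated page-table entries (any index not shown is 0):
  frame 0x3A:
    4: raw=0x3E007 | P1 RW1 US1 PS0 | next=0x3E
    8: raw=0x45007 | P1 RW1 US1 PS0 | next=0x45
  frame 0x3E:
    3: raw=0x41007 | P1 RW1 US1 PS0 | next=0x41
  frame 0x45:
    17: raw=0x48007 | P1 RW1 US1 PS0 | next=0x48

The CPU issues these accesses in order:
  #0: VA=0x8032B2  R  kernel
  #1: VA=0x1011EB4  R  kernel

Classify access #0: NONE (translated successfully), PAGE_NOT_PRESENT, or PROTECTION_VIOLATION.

Walk each access:
#0 VA=0x8032B2 (r,kernel):
  L0: frame=0x3A idx=4 entry=0x3E007 [P=1 RW=1 US=1 PS=0]
  L1: frame=0x3E idx=3 entry=0x41007 [P=1 RW=1 US=1 PS=0]
  → PA=0x412B2  (2 entries read)
#1 VA=0x1011EB4 (r,kernel):
  L0: frame=0x3A idx=8 entry=0x45007 [P=1 RW=1 US=1 PS=0]
  L1: frame=0x45 idx=17 entry=0x48007 [P=1 RW=1 US=1 PS=0]
  → PA=0x48EB4  (2 entries read)

Access #0 fault: NONE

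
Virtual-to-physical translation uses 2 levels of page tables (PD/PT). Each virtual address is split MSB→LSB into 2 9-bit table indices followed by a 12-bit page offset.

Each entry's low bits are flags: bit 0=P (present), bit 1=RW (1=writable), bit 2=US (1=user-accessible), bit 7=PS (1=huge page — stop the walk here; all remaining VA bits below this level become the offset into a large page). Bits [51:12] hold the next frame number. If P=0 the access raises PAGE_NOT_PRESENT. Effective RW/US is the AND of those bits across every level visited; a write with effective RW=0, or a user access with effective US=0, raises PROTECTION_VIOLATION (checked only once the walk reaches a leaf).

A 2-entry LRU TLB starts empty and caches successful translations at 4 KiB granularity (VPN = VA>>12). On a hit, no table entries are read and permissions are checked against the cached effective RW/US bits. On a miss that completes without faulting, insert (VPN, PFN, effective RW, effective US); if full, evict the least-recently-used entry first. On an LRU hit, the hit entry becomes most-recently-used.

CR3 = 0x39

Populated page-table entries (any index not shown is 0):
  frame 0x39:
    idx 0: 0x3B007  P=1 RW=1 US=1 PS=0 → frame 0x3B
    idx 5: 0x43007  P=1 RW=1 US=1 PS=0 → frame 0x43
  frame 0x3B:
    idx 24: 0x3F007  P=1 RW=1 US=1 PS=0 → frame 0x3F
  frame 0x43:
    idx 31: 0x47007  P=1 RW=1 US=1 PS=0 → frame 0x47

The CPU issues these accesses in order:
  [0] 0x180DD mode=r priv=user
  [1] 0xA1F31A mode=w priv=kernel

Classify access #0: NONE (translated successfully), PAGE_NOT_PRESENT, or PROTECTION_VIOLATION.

Walk each access:
#0 VA=0x180DD (r,user):
  L0: frame=0x39 idx=0 entry=0x3B007 [P=1 RW=1 US=1 PS=0]
  L1: frame=0x3B idx=24 entry=0x3F007 [P=1 RW=1 US=1 PS=0]
  → PA=0x3F0DD  (2 entries read)
#1 VA=0xA1F31A (w,kernel):
  L0: frame=0x39 idx=5 entry=0x43007 [P=1 RW=1 US=1 PS=0]
  L1: frame=0x43 idx=31 entry=0x47007 [P=1 RW=1 US=1 PS=0]
  → PA=0x4731A  (2 entries read)

Access #0 fault: NONE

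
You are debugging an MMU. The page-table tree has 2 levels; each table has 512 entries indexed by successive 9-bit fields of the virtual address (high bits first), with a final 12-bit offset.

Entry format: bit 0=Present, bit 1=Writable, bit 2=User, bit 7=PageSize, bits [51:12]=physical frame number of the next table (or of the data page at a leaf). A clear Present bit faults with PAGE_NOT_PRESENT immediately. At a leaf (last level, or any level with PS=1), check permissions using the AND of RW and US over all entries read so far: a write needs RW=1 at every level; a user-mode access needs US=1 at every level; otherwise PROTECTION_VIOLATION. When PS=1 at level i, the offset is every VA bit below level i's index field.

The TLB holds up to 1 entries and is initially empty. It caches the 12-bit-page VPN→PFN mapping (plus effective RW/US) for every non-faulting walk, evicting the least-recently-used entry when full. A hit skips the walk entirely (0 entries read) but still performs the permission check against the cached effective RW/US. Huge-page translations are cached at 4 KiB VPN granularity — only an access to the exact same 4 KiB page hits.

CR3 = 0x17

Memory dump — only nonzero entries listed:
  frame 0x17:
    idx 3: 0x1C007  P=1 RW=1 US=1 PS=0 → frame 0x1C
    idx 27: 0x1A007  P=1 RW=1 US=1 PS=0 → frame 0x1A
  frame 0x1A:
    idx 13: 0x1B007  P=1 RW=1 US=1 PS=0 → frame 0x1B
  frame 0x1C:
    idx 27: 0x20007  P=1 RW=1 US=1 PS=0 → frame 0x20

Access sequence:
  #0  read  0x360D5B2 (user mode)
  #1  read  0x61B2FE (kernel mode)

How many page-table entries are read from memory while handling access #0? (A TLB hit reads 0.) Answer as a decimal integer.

Trace:
#0 VA=0x360D5B2 (r,user):
  L0: frame=0x17 idx=27 entry=0x1A007 [P=1 RW=1 US=1 PS=0]
  L1: frame=0x1A idx=13 entry=0x1B007 [P=1 RW=1 US=1 PS=0]
  → PA=0x1B5B2  (2 entries read)
#1 VA=0x61B2FE (r,kernel):
  L0: frame=0x17 idx=3 entry=0x1C007 [P=1 RW=1 US=1 PS=0]
  L1: frame=0x1C idx=27 entry=0x20007 [P=1 RW=1 US=1 PS=0]
  → PA=0x202FE  (2 entries read)

Entries read for #0: 2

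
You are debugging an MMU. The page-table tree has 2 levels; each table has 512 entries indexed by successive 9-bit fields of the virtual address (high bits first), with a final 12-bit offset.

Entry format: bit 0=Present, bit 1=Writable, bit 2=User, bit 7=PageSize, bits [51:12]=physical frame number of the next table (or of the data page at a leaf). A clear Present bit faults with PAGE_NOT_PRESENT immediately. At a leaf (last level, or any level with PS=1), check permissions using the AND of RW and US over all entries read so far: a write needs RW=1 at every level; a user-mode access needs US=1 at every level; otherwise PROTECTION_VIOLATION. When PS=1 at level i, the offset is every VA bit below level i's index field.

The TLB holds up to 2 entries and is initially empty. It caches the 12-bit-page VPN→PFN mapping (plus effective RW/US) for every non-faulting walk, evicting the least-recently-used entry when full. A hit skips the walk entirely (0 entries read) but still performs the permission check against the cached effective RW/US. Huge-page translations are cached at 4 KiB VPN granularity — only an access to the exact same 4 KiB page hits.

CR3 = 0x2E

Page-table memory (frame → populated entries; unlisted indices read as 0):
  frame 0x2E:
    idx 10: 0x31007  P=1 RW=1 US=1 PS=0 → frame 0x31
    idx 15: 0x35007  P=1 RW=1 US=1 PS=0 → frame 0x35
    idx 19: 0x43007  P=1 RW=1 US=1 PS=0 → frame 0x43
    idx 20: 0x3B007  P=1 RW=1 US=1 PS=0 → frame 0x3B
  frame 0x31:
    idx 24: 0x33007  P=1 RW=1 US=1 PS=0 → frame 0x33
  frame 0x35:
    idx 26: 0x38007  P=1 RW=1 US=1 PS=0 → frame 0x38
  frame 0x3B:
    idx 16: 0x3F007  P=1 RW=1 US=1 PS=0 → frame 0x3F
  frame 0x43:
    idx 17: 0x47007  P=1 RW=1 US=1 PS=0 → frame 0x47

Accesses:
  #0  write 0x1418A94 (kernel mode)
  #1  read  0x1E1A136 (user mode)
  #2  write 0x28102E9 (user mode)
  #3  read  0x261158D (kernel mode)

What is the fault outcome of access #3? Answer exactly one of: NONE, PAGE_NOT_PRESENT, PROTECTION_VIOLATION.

Per-access translation:
#0 VA=0x1418A94 (w,kernel):
  L0 @0x2E[10] → 0x31007  P=1,RW=1,US=1,PS=0
  L1 @0x31[24] → 0x33007  P=1,RW=1,US=1,PS=0
  → PA=0x33A94  (2 entries read)
#1 VA=0x1E1A136 (r,user):
  L0 @0x2E[15] → 0x35007  P=1,RW=1,US=1,PS=0
  L1 @0x35[26] → 0x38007  P=1,RW=1,US=1,PS=0
  → PA=0x38136  (2 entries read)
#2 VA=0x28102E9 (w,user):
  L0 @0x2E[20] → 0x3B007  P=1,RW=1,US=1,PS=0
  L1 @0x3B[16] → 0x3F007  P=1,RW=1,US=1,PS=0
  → PA=0x3F2E9  (2 entries read)
#3 VA=0x261158D (r,kernel):
  L0 @0x2E[19] → 0x43007  P=1,RW=1,US=1,PS=0
  L1 @0x43[17] → 0x47007  P=1,RW=1,US=1,PS=0
  → PA=0x4758D  (2 entries read)

Access #3 fault: NONE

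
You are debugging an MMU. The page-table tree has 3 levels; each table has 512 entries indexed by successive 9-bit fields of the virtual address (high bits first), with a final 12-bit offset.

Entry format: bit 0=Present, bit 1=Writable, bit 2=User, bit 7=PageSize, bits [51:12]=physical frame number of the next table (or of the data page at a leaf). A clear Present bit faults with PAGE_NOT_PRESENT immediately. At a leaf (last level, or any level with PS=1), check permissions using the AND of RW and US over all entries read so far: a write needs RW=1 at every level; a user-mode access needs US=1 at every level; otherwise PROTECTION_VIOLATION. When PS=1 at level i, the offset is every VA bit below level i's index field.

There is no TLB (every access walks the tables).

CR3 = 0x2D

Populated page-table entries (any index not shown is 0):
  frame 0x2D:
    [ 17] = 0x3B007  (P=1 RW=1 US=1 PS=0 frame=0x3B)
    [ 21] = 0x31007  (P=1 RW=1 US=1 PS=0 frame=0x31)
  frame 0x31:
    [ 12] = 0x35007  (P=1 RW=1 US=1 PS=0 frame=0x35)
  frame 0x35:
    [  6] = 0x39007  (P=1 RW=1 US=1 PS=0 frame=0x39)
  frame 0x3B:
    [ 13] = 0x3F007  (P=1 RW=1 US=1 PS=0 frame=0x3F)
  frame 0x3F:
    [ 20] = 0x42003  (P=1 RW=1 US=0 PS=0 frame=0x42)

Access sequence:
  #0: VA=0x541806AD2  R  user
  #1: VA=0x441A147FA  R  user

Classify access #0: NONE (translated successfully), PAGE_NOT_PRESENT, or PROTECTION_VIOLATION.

Per-access translation:
#0 VA=0x541806AD2 (r,user):
  L0: frame=0x2D idx=21 entry=0x31007 [P=1 RW=1 US=1 PS=0]
  L1: frame=0x31 idx=12 entry=0x35007 [P=1 RW=1 US=1 PS=0]
  L2: frame=0x35 idx=6 entry=0x39007 [P=1 RW=1 US=1 PS=0]
  → PA=0x39AD2  (3 entries read)
#1 VA=0x441A147FA (r,user):
  L0: frame=0x2D idx=17 entry=0x3B007 [P=1 RW=1 US=1 PS=0]
  L1: frame=0x3B idx=13 entry=0x3F007 [P=1 RW=1 US=1 PS=0]
  L2: frame=0x3F idx=20 entry=0x42003 [P=1 RW=1 US=0 PS=0]
  ⇒ fault: PROTECTION_VIOLATION  — 3 lookups

Access #0 fault: NONE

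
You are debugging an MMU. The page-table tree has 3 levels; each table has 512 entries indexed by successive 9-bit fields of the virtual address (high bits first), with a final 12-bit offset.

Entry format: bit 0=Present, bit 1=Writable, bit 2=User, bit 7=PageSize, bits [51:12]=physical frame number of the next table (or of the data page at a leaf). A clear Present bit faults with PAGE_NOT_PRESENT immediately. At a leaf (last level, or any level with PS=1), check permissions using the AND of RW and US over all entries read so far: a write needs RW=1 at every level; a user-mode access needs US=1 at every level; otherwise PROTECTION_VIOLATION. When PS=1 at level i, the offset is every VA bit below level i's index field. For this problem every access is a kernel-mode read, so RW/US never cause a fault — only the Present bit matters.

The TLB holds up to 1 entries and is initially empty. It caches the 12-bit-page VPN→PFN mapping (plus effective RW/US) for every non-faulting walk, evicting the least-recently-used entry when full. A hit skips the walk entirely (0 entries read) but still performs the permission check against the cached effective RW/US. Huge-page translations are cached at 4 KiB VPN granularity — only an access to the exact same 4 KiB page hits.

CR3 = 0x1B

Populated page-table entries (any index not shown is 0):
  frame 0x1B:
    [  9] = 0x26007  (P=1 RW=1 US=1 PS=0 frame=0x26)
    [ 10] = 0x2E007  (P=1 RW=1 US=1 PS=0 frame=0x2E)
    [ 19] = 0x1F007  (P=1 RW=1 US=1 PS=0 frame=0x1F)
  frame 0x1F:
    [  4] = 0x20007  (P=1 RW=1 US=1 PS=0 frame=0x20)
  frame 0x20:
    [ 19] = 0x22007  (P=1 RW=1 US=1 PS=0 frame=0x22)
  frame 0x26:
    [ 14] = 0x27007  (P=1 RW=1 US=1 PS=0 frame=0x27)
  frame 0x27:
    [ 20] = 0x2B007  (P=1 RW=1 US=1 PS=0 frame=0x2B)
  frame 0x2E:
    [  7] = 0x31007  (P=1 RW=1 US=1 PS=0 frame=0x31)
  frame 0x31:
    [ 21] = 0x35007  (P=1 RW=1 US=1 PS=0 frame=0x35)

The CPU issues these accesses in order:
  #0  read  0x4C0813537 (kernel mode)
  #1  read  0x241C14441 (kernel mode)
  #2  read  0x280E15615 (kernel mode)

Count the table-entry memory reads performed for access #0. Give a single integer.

Walk each access:
#0 VA=0x4C0813537 (r,kernel):
  [0] read 0x1B idx=19: raw=0x1F007 flags P=1 W=1 U=1 S=0
  [1] read 0x1F idx=4: raw=0x20007 flags P=1 W=1 U=1 S=0
  [2] read 0x20 idx=19: raw=0x22007 flags P=1 W=1 U=1 S=0
  → PA=0x22537  (3 entries read)
#1 VA=0x241C14441 (r,kernel):
  [0] read 0x1B idx=9: raw=0x26007 flags P=1 W=1 U=1 S=0
  [1] read 0x26 idx=14: raw=0x27007 flags P=1 W=1 U=1 S=0
  [2] read 0x27 idx=20: raw=0x2B007 flags P=1 W=1 U=1 S=0
  → PA=0x2B441  (3 entries read)
#2 VA=0x280E15615 (r,kernel):
  [0] read 0x1B idx=10: raw=0x2E007 flags P=1 W=1 U=1 S=0
  [1] read 0x2E idx=7: raw=0x31007 flags P=1 W=1 U=1 S=0
  [2] read 0x31 idx=21: raw=0x35007 flags P=1 W=1 U=1 S=0
  → PA=0x35615  (3 entries read)

Entries read for #0: 3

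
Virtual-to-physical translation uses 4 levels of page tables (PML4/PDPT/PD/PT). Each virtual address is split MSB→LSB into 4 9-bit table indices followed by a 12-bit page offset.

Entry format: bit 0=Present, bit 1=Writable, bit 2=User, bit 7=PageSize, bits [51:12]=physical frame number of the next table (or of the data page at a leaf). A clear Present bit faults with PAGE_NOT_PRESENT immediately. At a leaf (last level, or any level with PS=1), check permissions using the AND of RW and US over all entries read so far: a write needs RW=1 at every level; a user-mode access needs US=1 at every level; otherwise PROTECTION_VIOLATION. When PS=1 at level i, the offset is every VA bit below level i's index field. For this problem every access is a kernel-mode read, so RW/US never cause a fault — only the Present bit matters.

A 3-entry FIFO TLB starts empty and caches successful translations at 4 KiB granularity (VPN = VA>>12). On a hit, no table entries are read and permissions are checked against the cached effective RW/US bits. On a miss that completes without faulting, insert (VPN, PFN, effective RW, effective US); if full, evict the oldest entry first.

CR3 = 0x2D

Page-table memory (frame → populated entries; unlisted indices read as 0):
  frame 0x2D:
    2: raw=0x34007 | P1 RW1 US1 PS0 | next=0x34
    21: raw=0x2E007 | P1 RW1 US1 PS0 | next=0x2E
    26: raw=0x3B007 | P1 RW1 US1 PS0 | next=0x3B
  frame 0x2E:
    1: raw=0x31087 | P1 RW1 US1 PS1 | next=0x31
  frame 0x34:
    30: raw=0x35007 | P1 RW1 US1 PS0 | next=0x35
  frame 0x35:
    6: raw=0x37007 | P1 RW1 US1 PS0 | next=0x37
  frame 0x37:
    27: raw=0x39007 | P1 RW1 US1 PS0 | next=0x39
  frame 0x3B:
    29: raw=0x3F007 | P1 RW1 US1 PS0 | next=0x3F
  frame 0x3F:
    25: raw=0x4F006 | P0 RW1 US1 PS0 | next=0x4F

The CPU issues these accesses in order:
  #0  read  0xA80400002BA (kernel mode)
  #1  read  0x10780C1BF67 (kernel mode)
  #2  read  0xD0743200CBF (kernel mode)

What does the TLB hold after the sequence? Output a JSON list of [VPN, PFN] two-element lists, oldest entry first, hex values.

Per-access translation:
#0 VA=0xA80400002BA (r,kernel):
  [0] read 0x2D idx=21: raw=0x2E007 flags P=1 W=1 U=1 S=0
  [1] read 0x2E idx=1: raw=0x31087 flags P=1 W=1 U=1 S=1
  → PA=0x312BA (huge @L1)  (2 entries read)
#1 VA=0x10780C1BF67 (r,kernel):
  [0] read 0x2D idx=2: raw=0x34007 flags P=1 W=1 U=1 S=0
  [1] read 0x34 idx=30: raw=0x35007 flags P=1 W=1 U=1 S=0
  [2] read 0x35 idx=6: raw=0x37007 flags P=1 W=1 U=1 S=0
  [3] read 0x37 idx=27: raw=0x39007 flags P=1 W=1 U=1 S=0
  → PA=0x39F67  (4 entries read)
#2 VA=0xD0743200CBF (r,kernel):
  [0] read 0x2D idx=26: raw=0x3B007 flags P=1 W=1 U=1 S=0
  [1] read 0x3B idx=29: raw=0x3F007 flags P=1 W=1 U=1 S=0
  [2] read 0x3F idx=25: raw=0x4F006 flags P=0 W=1 U=1 S=0
  ✗ PAGE_NOT_PRESENT  [3 reads]

TLB: [["0xA8040000", "0x31"], ["0x10780C1B", "0x39"]]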